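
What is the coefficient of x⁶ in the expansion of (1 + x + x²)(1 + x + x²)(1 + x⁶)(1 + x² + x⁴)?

(1 + x + x²) has coefficients 1,1,1 for degrees 0…2.
(1 + x + x²) has coefficients 1,1,1,0,0,0,0 for degrees 0…6.
Multiplying by (1 + x⁶) gives running coefficients 1,1,1,0,0,0,1 for degrees 0…6.
Finally multiplying by (1 + x² + x⁴), the product of all factors after the first has coefficients 1,1,2,1,2,1,2 for degrees 0…6.
[x⁶] = 1·2 + 1·1 + 1·2 = 5.

5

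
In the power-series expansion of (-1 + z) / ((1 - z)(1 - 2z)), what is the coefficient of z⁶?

-64

The denominator gives the recurrence a_n = 3a_(n−1) − 2a_(n−2) for n ≥ 2; the numerator fixes a_0 = -1, a_1 = -2.
Iterating: -1, -2, -4, -8, -16, -32, -64, so a_6 = -64.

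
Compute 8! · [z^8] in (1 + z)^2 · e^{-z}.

41

The EGF product rule gives c_8 = Σ_{k_1+k_2=8} C(8; k_1,k_2) · ∏ g_i(k_i), where (1+z)^2 gives the falling factorial (2)_k; e^{-z} gives (-1)^k.
g_1(k) for k = 0…8: 1, 2, 2, 0, 0, 0, 0, 0, 0.
g_2(k) for k = 0…8: 1, -1, 1, -1, 1, -1, 1, -1, 1.
c_8 = Σ_k C(8,k)·g_1(k)·g_2(8−k) = 1·1·1 + 8·2·(-1) + 28·2·1 = 1 − 16 + 56 = 41.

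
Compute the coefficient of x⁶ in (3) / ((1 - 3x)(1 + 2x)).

The denominator gives the recurrence a_n = a_(n−1) + 6a_(n−2) for n ≥ 3; the numerator fixes a_0 = 3, a_1 = 3, a_2 = 21.
Iterating: 3, 3, 21, 39, 165, 399, 1389, so a_6 = 1389.

1389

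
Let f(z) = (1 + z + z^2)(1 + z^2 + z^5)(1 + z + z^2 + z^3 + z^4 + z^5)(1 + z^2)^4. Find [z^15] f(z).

35

(1 + z + z^2) has coefficients 1,1,1 for degrees 0…2.
(1 + z^2 + z^5) has coefficients 1,0,1,0,0,1,0,0,0,0,0,0,0,0,0,0 for degrees 0…15.
Multiplying by (1 + z + z^2 + z^3 + z^4 + z^5) gives running coefficients 1,1,2,2,2,3,2,2,1,1,1,0,0,0,0,0 for degrees 0…15.
Finally multiplying by (1 + z^2)^4, the product of all factors after the first has coefficients 1,1,6,6,16,17,26,30,30,36,27,30,20,17,12,6 for degrees 0…15.
[z^15] = 1·6 + 1·12 + 1·17 = 35.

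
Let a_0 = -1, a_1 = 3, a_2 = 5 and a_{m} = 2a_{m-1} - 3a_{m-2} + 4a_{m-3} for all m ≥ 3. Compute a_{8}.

The ordinary generating function has denominator 1 - 2z + 3z^2 - 4z^3.
Iterating the recurrence: a_0,…,a_{8} = -1, 3, 5, -3, -9, 11, 37, 5, -57.

-57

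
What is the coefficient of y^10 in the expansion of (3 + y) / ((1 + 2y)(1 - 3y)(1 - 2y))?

351222

Partial fractions give a closed form: a_n = (1/2)·(-2)^n + (6)·3^n + (-7/2)·2^n.
At n = 10: a_10 = 351222.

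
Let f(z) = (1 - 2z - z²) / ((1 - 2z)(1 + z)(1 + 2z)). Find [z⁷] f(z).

The denominator gives the recurrence a_n = −a_(n−1) + 4a_(n−2) + 4a_(n−3) for n ≥ 3; the numerator fixes a_0 = 1, a_1 = -3, a_2 = 6.
Iterating: 1, -3, 6, -14, 26, -58, 106, -234, so a_7 = -234.

-234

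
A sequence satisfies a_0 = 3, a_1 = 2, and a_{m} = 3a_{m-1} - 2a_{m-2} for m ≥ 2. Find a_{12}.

-4092

The ordinary generating function has denominator 1 - 3z + 2z^2.
Iterating the recurrence: a_0,…,a_{12} = 3, 2, 0, -4, -12, -28, -60, -124, -252, -508, -1020, -2044, -4092.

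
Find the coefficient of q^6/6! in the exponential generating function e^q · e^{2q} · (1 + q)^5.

83079

The EGF product rule gives c_6 = Σ_{k_1+k_2+k_3=6} C(6; k_1,k_2,k_3) · ∏ g_i(k_i), where e^q gives (1)^k; e^{2q} gives (2)^k; (1+q)^5 gives the falling factorial (5)_k.
g_1(k) for k = 0…6: 1, 1, 1, 1, 1, 1, 1.
g_2(k) for k = 0…6: 1, 2, 4, 8, 16, 32, 64.
g_3(k) for k = 0…6: 1, 5, 20, 60, 120, 120, 0.
First combine the last two factors: h(k) = Σ_j C(k,j)·g_2(j)·g_3(k−j) for k = 0…6: 1, 7, 44, 248, 1256, 5752, 24064.
c_6 = Σ_k C(6,k)·g_1(k)·h(6−k) = 1·1·24064 + 6·1·5752 + 15·1·1256 + 20·1·248 + 15·1·44 + 6·1·7 + 1·1·1 = 24064 + 34512 + 18840 + 4960 + 660 + 42 + 1 = 83079.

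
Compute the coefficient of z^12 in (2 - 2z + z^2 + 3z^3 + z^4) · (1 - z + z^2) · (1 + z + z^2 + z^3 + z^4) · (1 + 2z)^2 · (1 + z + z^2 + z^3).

60

(2 - 2z + z^2 + 3z^3 + z^4) has coefficients 2,-2,1,3,1 for degrees 0…4.
(1 - z + z^2) has coefficients 1,-1,1,0,0,0,0,0,0,0,0,0,0 for degrees 0…12.
Multiplying by (1 + z + z^2 + z^3 + z^4) gives running coefficients 1,0,1,1,1,0,1,0,0,0,0,0,0 for degrees 0…12.
Multiplying by (1 + 2z)^2 gives running coefficients 1,4,5,5,9,8,5,4,4,0,0,0,0 for degrees 0…12.
Finally multiplying by (1 + z + z^2 + z^3), the product of all factors after the first has coefficients 1,5,10,15,23,27,27,26,21,13,8,4,0 for degrees 0…12.
[z^12] = 2·0 − 2·4 + 1·8 + 3·13 + 1·21 = 60.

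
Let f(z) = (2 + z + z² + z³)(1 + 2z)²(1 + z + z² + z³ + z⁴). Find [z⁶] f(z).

(2 + z + z² + z³) has coefficients 2,1,1,1 for degrees 0…3.
(1 + 2z)² has coefficients 1,4,4,0,0,0,0 for degrees 0…6.
Finally multiplying by (1 + z + z² + z³ + z⁴), the product of all factors after the first has coefficients 1,5,9,9,9,8,4 for degrees 0…6.
[z⁶] = 2·4 + 1·8 + 1·9 + 1·9 = 34.

34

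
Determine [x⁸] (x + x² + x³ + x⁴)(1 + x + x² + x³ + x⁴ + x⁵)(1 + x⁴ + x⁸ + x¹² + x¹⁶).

(x + x² + x³ + x⁴) has coefficients 0,1,1,1,1 for degrees 0…4.
(1 + x + x² + x³ + x⁴ + x⁵) has coefficients 1,1,1,1,1,1,0,0,0 for degrees 0…8.
Finally multiplying by (1 + x⁴ + x⁸ + x¹² + x¹⁶), the product of all factors after the first has coefficients 1,1,1,1,2,2,1,1,2 for degrees 0…8.
[x⁸] = 1·1 + 1·1 + 1·2 + 1·2 = 6.

6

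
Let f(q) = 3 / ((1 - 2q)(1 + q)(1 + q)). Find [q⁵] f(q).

The denominator gives the recurrence a_n = 3a_(n−2) + 2a_(n−3) for n ≥ 3; the numerator fixes a_0 = 3, a_1 = 0, a_2 = 9.
Iterating: 3, 0, 9, 6, 27, 36, so a_5 = 36.

36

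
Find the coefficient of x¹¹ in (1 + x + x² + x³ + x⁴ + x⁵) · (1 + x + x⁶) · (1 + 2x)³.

27

(1 + x + x² + x³ + x⁴ + x⁵) has coefficients 1,1,1,1,1,1 for degrees 0…5.
(1 + x + x⁶) has coefficients 1,1,0,0,0,0,1,0,0,0,0,0 for degrees 0…11.
Finally multiplying by (1 + 2x)³, the product of all factors after the first has coefficients 1,7,18,20,8,0,1,6,12,8,0,0 for degrees 0…11.
[x¹¹] = 1·0 + 1·0 + 1·8 + 1·12 + 1·6 + 1·1 = 27.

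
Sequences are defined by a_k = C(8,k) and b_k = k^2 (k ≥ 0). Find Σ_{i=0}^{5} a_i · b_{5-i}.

This is [x^5] in the product of the two ordinary generating functions.
Σ = 1·25 + 8·16 + 28·9 + 56·4 + 70·1 + 56·0 = 699.

699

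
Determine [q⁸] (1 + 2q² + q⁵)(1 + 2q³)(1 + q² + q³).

7

(1 + 2q² + q⁵) has coefficients 1,0,2,0,0,1 for degrees 0…5.
(1 + 2q³) has coefficients 1,0,0,2,0,0,0,0,0 for degrees 0…8.
Finally multiplying by (1 + q² + q³), the product of all factors after the first has coefficients 1,0,1,3,0,2,2,0,0 for degrees 0…8.
[q⁸] = 1·0 + 2·2 + 1·3 = 7.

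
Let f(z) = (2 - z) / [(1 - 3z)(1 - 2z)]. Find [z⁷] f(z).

The denominator gives the recurrence a_n = 5a_(n−1) − 6a_(n−2) for n ≥ 2; the numerator fixes a_0 = 2, a_1 = 9.
Iterating: 2, 9, 33, 111, 357, 1119, 3453, 10551, so a_7 = 10551.

10551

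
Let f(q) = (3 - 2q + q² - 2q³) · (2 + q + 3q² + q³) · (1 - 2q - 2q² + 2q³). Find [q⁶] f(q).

(3 - 2q + q² - 2q³) has coefficients 3,-2,1,-2 for degrees 0…3.
(2 + q + 3q² + q³) has coefficients 2,1,3,1,0,0,0 for degrees 0…6.
Finally multiplying by (1 - 2q - 2q² + 2q³), the product of all factors after the first has coefficients 2,-3,-3,-3,-6,4,2 for degrees 0…6.
[q⁶] = 3·2 − 2·4 + 1·(-6) − 2·(-3) = -2.

-2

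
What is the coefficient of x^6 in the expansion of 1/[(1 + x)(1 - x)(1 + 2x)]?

Partial fractions give a closed form: a_n = (-1/2)·(-1)^n + (1/6)·1^n + (4/3)·(-2)^n.
At n = 6: a_6 = 85.

85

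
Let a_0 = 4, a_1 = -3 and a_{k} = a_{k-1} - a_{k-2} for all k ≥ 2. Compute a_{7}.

-3

The ordinary generating function has denominator 1 - x + x^2.
Iterating the recurrence: a_0,…,a_{7} = 4, -3, -7, -4, 3, 7, 4, -3.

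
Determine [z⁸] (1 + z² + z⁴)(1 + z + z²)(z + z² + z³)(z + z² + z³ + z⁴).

17

(1 + z² + z⁴) has coefficients 1,0,1,0,1 for degrees 0…4.
(1 + z + z²) has coefficients 1,1,1,0,0,0,0,0,0 for degrees 0…8.
Multiplying by (z + z² + z³) gives running coefficients 0,1,2,3,2,1,0,0,0 for degrees 0…8.
Finally multiplying by (z + z² + z³ + z⁴), the product of all factors after the first has coefficients 0,0,1,3,6,8,8,6,3 for degrees 0…8.
[z⁸] = 1·3 + 1·8 + 1·6 = 17.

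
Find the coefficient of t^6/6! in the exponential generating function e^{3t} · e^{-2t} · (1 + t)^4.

1045

The EGF product rule gives c_6 = Σ_{k_1+k_2+k_3=6} C(6; k_1,k_2,k_3) · ∏ g_i(k_i), where e^{3t} gives (3)^k; e^{-2t} gives (-2)^k; (1+t)^4 gives the falling factorial (4)_k.
g_1(k) for k = 0…6: 1, 3, 9, 27, 81, 243, 729.
g_2(k) for k = 0…6: 1, -2, 4, -8, 16, -32, 64.
g_3(k) for k = 0…6: 1, 4, 12, 24, 24, 0, 0.
First combine the last two factors: h(k) = Σ_j C(k,j)·g_2(j)·g_3(k−j) for k = 0…6: 1, 2, 0, -8, 8, 48, -224.
c_6 = Σ_k C(6,k)·g_1(k)·h(6−k) = 1·1·(-224) + 6·3·48 + 15·9·8 + 20·27·(-8) + 6·243·2 + 1·729·1 = −224 + 864 + 1080 − 4320 + 2916 + 729 = 1045.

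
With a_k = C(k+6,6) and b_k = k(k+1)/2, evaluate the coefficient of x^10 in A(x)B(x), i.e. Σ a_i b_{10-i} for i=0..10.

Write out a_i and b_{10-i} for i = 0,…,10 and sum the products.
Σ = 1·55 + 7·45 + 28·36 + 84·28 + 210·21 + 462·15 + 924·10 + 1716·6 + 3003·3 + 5005·1 + 8008·0 = 48620.

48620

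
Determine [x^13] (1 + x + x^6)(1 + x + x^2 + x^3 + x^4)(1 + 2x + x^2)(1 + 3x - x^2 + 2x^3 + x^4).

(1 + x + x^6) has coefficients 1,1,0,0,0,0,1 for degrees 0…6.
(1 + x + x^2 + x^3 + x^4) has coefficients 1,1,1,1,1,0,0,0,0,0,0,0,0,0 for degrees 0…13.
Multiplying by (1 + 2x + x^2) gives running coefficients 1,3,4,4,4,3,1,0,0,0,0,0,0,0 for degrees 0…13.
Finally multiplying by (1 + 3x - x^2 + 2x^3 + x^4), the product of all factors after the first has coefficients 1,6,12,15,19,22,18,12,9,5,1,0,0,0 for degrees 0…13.
[x^13] = 1·0 + 1·0 + 1·12 = 12.

12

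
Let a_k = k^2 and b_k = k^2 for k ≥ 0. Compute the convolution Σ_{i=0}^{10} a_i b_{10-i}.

3333

Write out a_i and b_{10-i} for i = 0,…,10 and sum the products.
Σ = 0·100 + 1·81 + 4·64 + 9·49 + 16·36 + 25·25 + 36·16 + 49·9 + 64·4 + 81·1 + 100·0 = 3333.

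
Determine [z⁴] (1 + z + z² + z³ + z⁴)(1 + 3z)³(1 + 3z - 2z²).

(1 + z + z² + z³ + z⁴) has coefficients 1,1,1,1,1 for degrees 0…4.
(1 + 3z)³ has coefficients 1,9,27,27,0 for degrees 0…4.
Finally multiplying by (1 + 3z - 2z²), the product of all factors after the first has coefficients 1,12,52,90,27 for degrees 0…4.
[z⁴] = 1·27 + 1·90 + 1·52 + 1·12 + 1·1 = 182.

182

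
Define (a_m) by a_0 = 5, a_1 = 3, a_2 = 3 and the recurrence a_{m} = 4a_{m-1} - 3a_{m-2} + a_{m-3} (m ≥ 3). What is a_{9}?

8175

The ordinary generating function has denominator 1 - 4y + 3y^2 - y^3.
Iterating the recurrence: a_0,…,a_{9} = 5, 3, 3, 8, 26, 83, 262, 825, 2597, 8175.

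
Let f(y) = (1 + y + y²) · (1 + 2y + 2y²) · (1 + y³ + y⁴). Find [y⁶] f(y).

9

(1 + y + y²) has coefficients 1,1,1 for degrees 0…2.
(1 + 2y + 2y²) has coefficients 1,2,2,0,0,0,0 for degrees 0…6.
Finally multiplying by (1 + y³ + y⁴), the product of all factors after the first has coefficients 1,2,2,1,3,4,2 for degrees 0…6.
[y⁶] = 1·2 + 1·4 + 1·3 = 9.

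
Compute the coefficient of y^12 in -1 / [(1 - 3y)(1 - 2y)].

Partial fractions give a closed form: a_n = (-3)·3^n + (2)·2^n.
At n = 12: a_12 = -1586131.

-1586131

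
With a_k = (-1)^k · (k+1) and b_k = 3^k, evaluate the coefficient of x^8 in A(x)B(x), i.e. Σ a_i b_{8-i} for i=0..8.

The convolution is the x^8 coefficient of A(x)B(x).
Σ = 1·6561 − 2·2187 + 3·729 − 4·243 + 5·81 − 6·27 + 7·9 − 8·3 + 9·1 = 3693.

3693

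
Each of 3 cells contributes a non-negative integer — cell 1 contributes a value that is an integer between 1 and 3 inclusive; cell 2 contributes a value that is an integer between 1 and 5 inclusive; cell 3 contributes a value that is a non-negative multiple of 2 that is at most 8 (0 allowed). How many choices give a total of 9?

7

The generating function for the choices is (t + t^2 + t^3)·(t + t^2 + t^3 + t^4 + t^5)·(1 + t^2 + t^4 + t^6 + t^8); the count is [t^9].
(t + t^2 + t^3) has coefficients 0,1,1,1 for degrees 0…3.
(t + t^2 + t^3 + t^4 + t^5) has coefficients 0,1,1,1,1,1,0,0,0,0 for degrees 0…9.
Finally multiplying by (1 + t^2 + t^4 + t^6 + t^8), the product of all factors after the first has coefficients 0,1,1,2,2,3,2,3,2,3 for degrees 0…9.
[t^9] = 1·2 + 1·3 + 1·2 = 7.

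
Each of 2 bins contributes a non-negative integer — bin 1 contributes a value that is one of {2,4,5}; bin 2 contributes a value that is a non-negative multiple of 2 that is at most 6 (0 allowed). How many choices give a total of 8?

2

The generating function for the choices is (y² + y⁴ + y⁵)·(1 + y² + y⁴ + y⁶); the count is [y⁸].
(y² + y⁴ + y⁵) has coefficients 0,0,1,0,1,1 for degrees 0…5.
(1 + y² + y⁴ + y⁶) has coefficients 1,0,1,0,1,0,1,0,0 for degrees 0…8.
[y⁸] = 1·1 + 1·1 + 1·0 = 2.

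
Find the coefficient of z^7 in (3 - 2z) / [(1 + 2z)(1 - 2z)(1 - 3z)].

8827

The denominator gives the recurrence a_n = 3a_(n−1) + 4a_(n−2) − 12a_(n−3) for n ≥ 3; the numerator fixes a_0 = 3, a_1 = 7, a_2 = 33.
Iterating: 3, 7, 33, 91, 321, 931, 2985, 8827, so a_7 = 8827.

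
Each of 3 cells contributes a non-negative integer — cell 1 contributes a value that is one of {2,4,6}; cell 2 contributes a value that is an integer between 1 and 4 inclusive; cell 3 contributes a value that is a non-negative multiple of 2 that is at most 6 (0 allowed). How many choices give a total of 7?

The generating function for the choices is (x^2 + x^4 + x^6)·(x + x^2 + x^3 + x^4)·(1 + x^2 + x^4 + x^6); the count is [x^7].
(x^2 + x^4 + x^6) has coefficients 0,0,1,0,1,0,1 for degrees 0…6.
(x + x^2 + x^3 + x^4) has coefficients 0,1,1,1,1,0,0,0 for degrees 0…7.
Finally multiplying by (1 + x^2 + x^4 + x^6), the product of all factors after the first has coefficients 0,1,1,2,2,2,2,2 for degrees 0…7.
[x^7] = 1·2 + 1·2 + 1·1 = 5.

5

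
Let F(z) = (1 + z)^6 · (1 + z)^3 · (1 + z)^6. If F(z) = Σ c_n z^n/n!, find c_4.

32760

The EGF product rule gives c_4 = Σ_{k_1+k_2+k_3=4} C(4; k_1,k_2,k_3) · ∏ g_i(k_i), where (1+z)^6 gives the falling factorial (6)_k; (1+z)^3 gives the falling factorial (3)_k; (1+z)^6 gives the falling factorial (6)_k.
g_1(k) for k = 0…4: 1, 6, 30, 120, 360.
g_2(k) for k = 0…4: 1, 3, 6, 6, 0.
g_3(k) for k = 0…4: 1, 6, 30, 120, 360.
First combine the last two factors: h(k) = Σ_j C(k,j)·g_2(j)·g_3(k−j) for k = 0…4: 1, 9, 72, 504, 3024.
c_4 = Σ_k C(4,k)·g_1(k)·h(4−k) = 1·1·3024 + 4·6·504 + 6·30·72 + 4·120·9 + 1·360·1 = 3024 + 12096 + 12960 + 4320 + 360 = 32760.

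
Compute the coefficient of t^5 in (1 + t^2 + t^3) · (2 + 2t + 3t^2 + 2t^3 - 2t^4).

(1 + t^2 + t^3) has coefficients 1,0,1,1 for degrees 0…3.
(2 + 2t + 3t^2 + 2t^3 - 2t^4) has coefficients 2,2,3,2,-2,0 for degrees 0…5.
[t^5] = 1·0 + 1·2 + 1·3 = 5.

5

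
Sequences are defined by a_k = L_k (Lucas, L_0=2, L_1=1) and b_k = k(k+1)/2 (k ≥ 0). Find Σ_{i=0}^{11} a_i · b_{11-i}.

2086

This is [x^11] in the product of the two ordinary generating functions.
Σ = 2·66 + 1·55 + 3·45 + 4·36 + 7·28 + 11·21 + 18·15 + 29·10 + 47·6 + 76·3 + 123·1 + 199·0 = 2086.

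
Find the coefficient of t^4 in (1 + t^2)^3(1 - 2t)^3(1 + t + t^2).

28

(1 + t^2)^3 has coefficients 1,0,3,0,3 for degrees 0…4.
(1 - 2t)^3 has coefficients 1,-6,12,-8,0 for degrees 0…4.
Finally multiplying by (1 + t + t^2), the product of all factors after the first has coefficients 1,-5,7,-2,4 for degrees 0…4.
[t^4] = 1·4 + 3·7 + 3·1 = 28.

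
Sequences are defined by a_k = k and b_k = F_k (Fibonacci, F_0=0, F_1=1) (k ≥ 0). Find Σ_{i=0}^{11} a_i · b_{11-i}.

364

This is [x^11] in the product of the two ordinary generating functions.
Σ = 0·89 + 1·55 + 2·34 + 3·21 + 4·13 + 5·8 + 6·5 + 7·3 + 8·2 + 9·1 + 10·1 + 11·0 = 364.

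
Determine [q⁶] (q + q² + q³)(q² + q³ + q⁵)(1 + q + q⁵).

(q + q² + q³) has coefficients 0,1,1,1 for degrees 0…3.
(q² + q³ + q⁵) has coefficients 0,0,1,1,0,1,0 for degrees 0…6.
Finally multiplying by (1 + q + q⁵), the product of all factors after the first has coefficients 0,0,1,2,1,1,1 for degrees 0…6.
[q⁶] = 1·1 + 1·1 + 1·2 = 4.

4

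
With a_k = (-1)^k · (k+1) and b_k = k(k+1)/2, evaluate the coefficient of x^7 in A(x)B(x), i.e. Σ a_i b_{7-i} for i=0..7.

The convolution is the x^7 coefficient of A(x)B(x).
Σ = 1·28 − 2·21 + 3·15 − 4·10 + 5·6 − 6·3 + 7·1 − 8·0 = 10.

10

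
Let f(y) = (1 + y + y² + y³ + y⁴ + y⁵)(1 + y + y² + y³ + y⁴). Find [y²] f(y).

3

(1 + y + y² + y³ + y⁴ + y⁵) has coefficients 1,1,1 for degrees 0…2.
(1 + y + y² + y³ + y⁴) has coefficients 1,1,1 for degrees 0…2.
[y²] = 1·1 + 1·1 + 1·1 = 3.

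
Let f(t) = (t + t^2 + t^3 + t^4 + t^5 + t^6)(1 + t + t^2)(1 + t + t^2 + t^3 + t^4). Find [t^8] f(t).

12

(t + t^2 + t^3 + t^4 + t^5 + t^6) has coefficients 0,1,1,1,1,1,1 for degrees 0…6.
(1 + t + t^2) has coefficients 1,1,1,0,0,0,0,0,0 for degrees 0…8.
Finally multiplying by (1 + t + t^2 + t^3 + t^4), the product of all factors after the first has coefficients 1,2,3,3,3,2,1,0,0 for degrees 0…8.
[t^8] = 1·0 + 1·1 + 1·2 + 1·3 + 1·3 + 1·3 = 12.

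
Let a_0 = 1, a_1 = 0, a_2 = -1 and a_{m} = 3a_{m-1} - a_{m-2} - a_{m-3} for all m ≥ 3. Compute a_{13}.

The ordinary generating function has denominator 1 - 3x + x^2 + x^3.
Iterating the recurrence: a_0,…,a_{13} = 1, 0, -1, -4, -11, -28, -69, -168, -407, -984, -2377, -5740, -13859, -33460.

-33460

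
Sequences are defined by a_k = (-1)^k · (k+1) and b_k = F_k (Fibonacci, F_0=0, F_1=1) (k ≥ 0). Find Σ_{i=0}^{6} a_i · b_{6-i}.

-2

The convolution is the t^6 coefficient of A(t)B(t).
Σ = 1·8 − 2·5 + 3·3 − 4·2 + 5·1 − 6·1 + 7·0 = -2.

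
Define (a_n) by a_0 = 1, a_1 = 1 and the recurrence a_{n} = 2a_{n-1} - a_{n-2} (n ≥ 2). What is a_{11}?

The ordinary generating function has denominator 1 - 2y + y^2.
Iterating the recurrence: a_0,…,a_{11} = 1, 1, 1, 1, 1, 1, 1, 1, 1, 1, 1, 1.

1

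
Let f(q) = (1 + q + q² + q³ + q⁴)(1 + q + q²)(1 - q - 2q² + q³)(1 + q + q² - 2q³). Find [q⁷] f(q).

(1 + q + q² + q³ + q⁴) has coefficients 1,1,1,1,1 for degrees 0…4.
(1 + q + q²) has coefficients 1,1,1,0,0,0,0,0 for degrees 0…7.
Multiplying by (1 - q - 2q² + q³) gives running coefficients 1,0,-2,-2,-1,1,0,0 for degrees 0…7.
Finally multiplying by (1 + q + q² - 2q³), the product of all factors after the first has coefficients 1,1,-1,-6,-5,2,4,3 for degrees 0…7.
[q⁷] = 1·3 + 1·4 + 1·2 + 1·(-5) + 1·(-6) = -2.

-2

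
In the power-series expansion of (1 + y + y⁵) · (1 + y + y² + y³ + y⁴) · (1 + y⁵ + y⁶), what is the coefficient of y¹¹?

(1 + y + y⁵) has coefficients 1,1,0,0,0,1 for degrees 0…5.
(1 + y + y² + y³ + y⁴) has coefficients 1,1,1,1,1,0,0,0,0,0,0,0 for degrees 0…11.
Finally multiplying by (1 + y⁵ + y⁶), the product of all factors after the first has coefficients 1,1,1,1,1,1,2,2,2,2,1,0 for degrees 0…11.
[y¹¹] = 1·0 + 1·1 + 1·2 = 3.

3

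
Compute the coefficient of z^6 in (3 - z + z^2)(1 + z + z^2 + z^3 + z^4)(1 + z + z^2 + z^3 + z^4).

(3 - z + z^2) has coefficients 3,-1,1 for degrees 0…2.
(1 + z + z^2 + z^3 + z^4) has coefficients 1,1,1,1,1,0,0 for degrees 0…6.
Finally multiplying by (1 + z + z^2 + z^3 + z^4), the product of all factors after the first has coefficients 1,2,3,4,5,4,3 for degrees 0…6.
[z^6] = 3·3 − 1·4 + 1·5 = 10.

10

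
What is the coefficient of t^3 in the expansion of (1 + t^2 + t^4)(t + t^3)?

2

(1 + t^2 + t^4) has coefficients 1,0,1,0 for degrees 0…3.
(t + t^3) has coefficients 0,1,0,1 for degrees 0…3.
[t^3] = 1·1 + 1·1 = 2.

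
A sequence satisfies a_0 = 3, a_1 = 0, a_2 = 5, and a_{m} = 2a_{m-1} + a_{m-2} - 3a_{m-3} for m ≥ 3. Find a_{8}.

-22

The ordinary generating function has denominator 1 - 2y - y^2 + 3y^3.
Iterating the recurrence: a_0,…,a_{8} = 3, 0, 5, 1, 7, 0, 4, -13, -22.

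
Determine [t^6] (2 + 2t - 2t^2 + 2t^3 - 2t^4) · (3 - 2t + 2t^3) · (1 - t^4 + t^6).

20

(2 + 2t - 2t^2 + 2t^3 - 2t^4) has coefficients 2,2,-2,2,-2 for degrees 0…4.
(3 - 2t + 2t^3) has coefficients 3,-2,0,2,0,0,0 for degrees 0…6.
Finally multiplying by (1 - t^4 + t^6), the product of all factors after the first has coefficients 3,-2,0,2,-3,2,3 for degrees 0…6.
[t^6] = 2·3 + 2·2 − 2·(-3) + 2·2 − 2·0 = 20.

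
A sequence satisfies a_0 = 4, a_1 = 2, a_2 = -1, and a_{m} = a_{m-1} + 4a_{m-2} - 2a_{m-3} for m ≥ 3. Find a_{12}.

The ordinary generating function has denominator 1 - t - 4t^2 + 2t^3.
Iterating the recurrence: a_0,…,a_{12} = 4, 2, -1, -1, -9, -11, -45, -71, -229, -423, -1197, -2431, -6373.

-6373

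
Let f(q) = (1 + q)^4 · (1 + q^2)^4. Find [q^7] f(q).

(1 + q)^4 has coefficients 1,4,6,4,1 for degrees 0…4.
(1 + q^2)^4 has coefficients 1,0,4,0,6,0,4,0 for degrees 0…7.
[q^7] = 1·0 + 4·4 + 6·0 + 4·6 + 1·0 = 40.

40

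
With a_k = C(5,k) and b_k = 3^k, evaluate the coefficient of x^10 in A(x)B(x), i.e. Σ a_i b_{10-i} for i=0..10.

248832

Write out a_i and b_{10-i} for i = 0,…,10 and sum the products.
Σ = 1·59049 + 5·19683 + 10·6561 + 10·2187 + 5·729 + 1·243 + 0·81 + 0·27 + 0·9 + 0·3 + 0·1 = 248832.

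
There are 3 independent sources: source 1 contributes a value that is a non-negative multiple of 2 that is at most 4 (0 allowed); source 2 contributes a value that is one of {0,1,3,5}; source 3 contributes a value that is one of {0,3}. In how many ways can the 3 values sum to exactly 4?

The generating function for the choices is (1 + q^2 + q^4)·(1 + q + q^3 + q^5)·(1 + q^3); the count is [q^4].
(1 + q^2 + q^4) has coefficients 1,0,1,0,1 for degrees 0…4.
(1 + q + q^3 + q^5) has coefficients 1,1,0,1,0 for degrees 0…4.
Finally multiplying by (1 + q^3), the product of all factors after the first has coefficients 1,1,0,2,1 for degrees 0…4.
[q^4] = 1·1 + 1·0 + 1·1 = 2.

2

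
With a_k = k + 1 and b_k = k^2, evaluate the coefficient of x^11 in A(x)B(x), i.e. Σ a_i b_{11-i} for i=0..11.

The convolution is the t^11 coefficient of A(t)B(t).
Σ = 1·121 + 2·100 + 3·81 + 4·64 + 5·49 + 6·36 + 7·25 + 8·16 + 9·9 + 10·4 + 11·1 + 12·0 = 1716.

1716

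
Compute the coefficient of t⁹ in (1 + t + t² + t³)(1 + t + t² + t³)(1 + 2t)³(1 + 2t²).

116

(1 + t + t² + t³) has coefficients 1,1,1,1 for degrees 0…3.
(1 + t + t² + t³) has coefficients 1,1,1,1,0,0,0,0,0,0 for degrees 0…9.
Multiplying by (1 + 2t)³ gives running coefficients 1,7,19,27,26,20,8,0,0,0 for degrees 0…9.
Finally multiplying by (1 + 2t²), the product of all factors after the first has coefficients 1,7,21,41,64,74,60,40,16,0 for degrees 0…9.
[t⁹] = 1·0 + 1·16 + 1·40 + 1·60 = 116.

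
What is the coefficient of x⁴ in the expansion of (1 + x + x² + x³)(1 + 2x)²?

(1 + x + x² + x³) has coefficients 1,1,1,1 for degrees 0…3.
(1 + 2x)² has coefficients 1,4,4,0,0 for degrees 0…4.
[x⁴] = 1·0 + 1·0 + 1·4 + 1·4 = 8.

8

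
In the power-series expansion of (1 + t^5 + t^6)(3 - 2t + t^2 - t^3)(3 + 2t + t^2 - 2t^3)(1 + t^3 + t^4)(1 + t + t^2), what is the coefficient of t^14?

-18

(1 + t^5 + t^6) has coefficients 1,0,0,0,0,1,1 for degrees 0…6.
(3 - 2t + t^2 - t^3) has coefficients 3,-2,1,-1,0,0,0,0,0,0,0,0,0,0,0 for degrees 0…14.
Multiplying by (3 + 2t + t^2 - 2t^3) gives running coefficients 9,0,2,-9,3,-3,2,0,0,0,0,0,0,0,0 for degrees 0…14.
Multiplying by (1 + t^3 + t^4) gives running coefficients 9,0,2,0,12,-1,-5,-6,0,-1,2,0,0,0,0 for degrees 0…14.
Finally multiplying by (1 + t + t^2), the product of all factors after the first has coefficients 9,9,11,2,14,11,6,-12,-11,-7,1,1,2,0,0 for degrees 0…14.
[t^14] = 1·0 + 1·(-7) + 1·(-11) = -18.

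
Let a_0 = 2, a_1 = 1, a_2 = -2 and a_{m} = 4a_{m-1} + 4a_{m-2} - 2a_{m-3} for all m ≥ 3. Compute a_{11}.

-2268560

The ordinary generating function has denominator 1 - 4z - 4z^2 + 2z^3.
Iterating the recurrence: a_0,…,a_{11} = 2, 1, -2, -8, -42, -196, -936, -4444, -21128, -100416, -477288, -2268560.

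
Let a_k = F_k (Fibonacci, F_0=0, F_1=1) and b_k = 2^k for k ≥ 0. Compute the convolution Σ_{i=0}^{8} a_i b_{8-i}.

Write out a_i and b_{8-i} for i = 0,…,8 and sum the products.
Σ = 0·256 + 1·128 + 1·64 + 2·32 + 3·16 + 5·8 + 8·4 + 13·2 + 21·1 = 423.

423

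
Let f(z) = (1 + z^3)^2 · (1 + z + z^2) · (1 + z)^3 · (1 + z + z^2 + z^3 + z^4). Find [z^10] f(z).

(1 + z^3)^2 has coefficients 1,0,0,2,0,0,1 for degrees 0…6.
(1 + z + z^2) has coefficients 1,1,1,0,0,0,0,0,0,0,0 for degrees 0…10.
Multiplying by (1 + z)^3 gives running coefficients 1,4,7,7,4,1,0,0,0,0,0 for degrees 0…10.
Finally multiplying by (1 + z + z^2 + z^3 + z^4), the product of all factors after the first has coefficients 1,5,12,19,23,23,19,12,5,1,0 for degrees 0…10.
[z^10] = 1·0 + 2·12 + 1·23 = 47.

47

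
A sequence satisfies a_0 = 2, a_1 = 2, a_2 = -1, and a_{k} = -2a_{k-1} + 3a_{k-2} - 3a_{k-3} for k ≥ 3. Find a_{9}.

The ordinary generating function has denominator 1 + 2t - 3t^2 + 3t^3.
Iterating the recurrence: a_0,…,a_{9} = 2, 2, -1, 2, -13, 35, -115, 374, -1198, 3863.

3863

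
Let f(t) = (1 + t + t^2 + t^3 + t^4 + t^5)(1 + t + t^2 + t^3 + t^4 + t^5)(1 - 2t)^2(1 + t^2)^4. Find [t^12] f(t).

71

(1 + t + t^2 + t^3 + t^4 + t^5) has coefficients 1,1,1,1,1,1 for degrees 0…5.
(1 + t + t^2 + t^3 + t^4 + t^5) has coefficients 1,1,1,1,1,1,0,0,0,0,0,0,0 for degrees 0…12.
Multiplying by (1 - 2t)^2 gives running coefficients 1,-3,1,1,1,1,0,4,0,0,0,0,0 for degrees 0…12.
Finally multiplying by (1 + t^2)^4, the product of all factors after the first has coefficients 1,-3,5,-11,11,-13,14,2,11,23,5,29,1 for degrees 0…12.
[t^12] = 1·1 + 1·29 + 1·5 + 1·23 + 1·11 + 1·2 = 71.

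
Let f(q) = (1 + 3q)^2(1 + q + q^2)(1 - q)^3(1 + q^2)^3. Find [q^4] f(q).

2

(1 + 3q)^2 has coefficients 1,6,9 for degrees 0…2.
(1 + q + q^2) has coefficients 1,1,1,0,0 for degrees 0…4.
Multiplying by (1 - q)^3 gives running coefficients 1,-2,1,-1,2 for degrees 0…4.
Finally multiplying by (1 + q^2)^3, the product of all factors after the first has coefficients 1,-2,4,-7,8 for degrees 0…4.
[q^4] = 1·8 + 6·(-7) + 9·4 = 2.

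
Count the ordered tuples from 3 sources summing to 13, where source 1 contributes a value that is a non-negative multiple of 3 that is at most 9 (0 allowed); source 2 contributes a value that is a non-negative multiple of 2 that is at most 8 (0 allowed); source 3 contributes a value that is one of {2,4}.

4

The generating function for the choices is (1 + z³ + z⁶ + z⁹)·(1 + z² + z⁴ + z⁶ + z⁸)·(z² + z⁴); the count is [z¹³].
(1 + z³ + z⁶ + z⁹) has coefficients 1,0,0,1,0,0,1,0,0,1 for degrees 0…9.
(1 + z² + z⁴ + z⁶ + z⁸) has coefficients 1,0,1,0,1,0,1,0,1,0,0,0,0,0 for degrees 0…13.
Finally multiplying by (z² + z⁴), the product of all factors after the first has coefficients 0,0,1,0,2,0,2,0,2,0,2,0,1,0 for degrees 0…13.
[z¹³] = 1·0 + 1·2 + 1·0 + 1·2 = 4.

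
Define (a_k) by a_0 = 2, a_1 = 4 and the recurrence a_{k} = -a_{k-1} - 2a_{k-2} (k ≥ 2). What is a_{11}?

The ordinary generating function has denominator 1 + t + 2t^2.
Iterating the recurrence: a_0,…,a_{11} = 2, 4, -8, 0, 16, -16, -16, 48, -16, -80, 112, 48.

48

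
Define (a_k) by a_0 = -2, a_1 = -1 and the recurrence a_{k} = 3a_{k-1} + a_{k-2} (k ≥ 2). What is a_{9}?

-20824

The ordinary generating function has denominator 1 - 3z - z^2.
Iterating the recurrence: a_0,…,a_{9} = -2, -1, -5, -16, -53, -175, -578, -1909, -6305, -20824.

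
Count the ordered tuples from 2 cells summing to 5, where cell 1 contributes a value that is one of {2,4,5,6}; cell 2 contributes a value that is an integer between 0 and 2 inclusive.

The generating function for the choices is (z² + z⁴ + z⁵ + z⁶)·(1 + z + z²); the count is [z⁵].
(z² + z⁴ + z⁵ + z⁶) has coefficients 0,0,1,0,1,1 for degrees 0…5.
(1 + z + z²) has coefficients 1,1,1,0,0,0 for degrees 0…5.
[z⁵] = 1·0 + 1·1 + 1·1 = 2.

2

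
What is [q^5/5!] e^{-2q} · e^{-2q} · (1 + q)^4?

-224

The EGF product rule gives c_5 = Σ_{k_1+k_2+k_3=5} C(5; k_1,k_2,k_3) · ∏ g_i(k_i), where e^{-2q} gives (-2)^k; e^{-2q} gives (-2)^k; (1+q)^4 gives the falling factorial (4)_k.
g_1(k) for k = 0…5: 1, -2, 4, -8, 16, -32.
g_2(k) for k = 0…5: 1, -2, 4, -8, 16, -32.
g_3(k) for k = 0…5: 1, 4, 12, 24, 24, 0.
First combine the last two factors: h(k) = Σ_j C(k,j)·g_2(j)·g_3(k−j) for k = 0…5: 1, 2, 0, -8, 8, 48.
c_5 = Σ_k C(5,k)·g_1(k)·h(5−k) = 1·1·48 + 5·(-2)·8 + 10·4·(-8) + 5·16·2 + 1·(-32)·1 = 48 − 80 − 320 + 160 − 32 = -224.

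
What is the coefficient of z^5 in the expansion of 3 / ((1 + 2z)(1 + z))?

-189

The denominator gives the recurrence a_n = −3a_(n−1) − 2a_(n−2) for n ≥ 2; the numerator fixes a_0 = 3, a_1 = -9.
Iterating: 3, -9, 21, -45, 93, -189, so a_5 = -189.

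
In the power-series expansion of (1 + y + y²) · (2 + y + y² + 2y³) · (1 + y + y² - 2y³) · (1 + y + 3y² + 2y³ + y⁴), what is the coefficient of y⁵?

50

(1 + y + y²) has coefficients 1,1,1 for degrees 0…2.
(2 + y + y² + 2y³) has coefficients 2,1,1,2,0,0 for degrees 0…5.
Multiplying by (1 + y + y² - 2y³) gives running coefficients 2,3,4,0,1,0 for degrees 0…5.
Finally multiplying by (1 + y + 3y² + 2y³ + y⁴), the product of all factors after the first has coefficients 2,5,13,17,21,12 for degrees 0…5.
[y⁵] = 1·12 + 1·21 + 1·17 = 50.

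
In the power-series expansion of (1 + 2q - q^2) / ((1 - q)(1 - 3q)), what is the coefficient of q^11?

413342

The denominator gives the recurrence a_n = 4a_(n−1) − 3a_(n−2) for n ≥ 3; the numerator fixes a_0 = 1, a_1 = 6, a_2 = 20.
Iterating: 1, 6, 20, 62, 188, 566, 1700, 5102, 15308, 45926, 137780, 413342, so a_11 = 413342.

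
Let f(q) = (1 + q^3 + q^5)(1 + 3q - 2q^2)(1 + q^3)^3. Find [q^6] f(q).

9

(1 + q^3 + q^5) has coefficients 1,0,0,1,0,1 for degrees 0…5.
(1 + 3q - 2q^2) has coefficients 1,3,-2,0,0,0,0 for degrees 0…6.
Finally multiplying by (1 + q^3)^3, the product of all factors after the first has coefficients 1,3,-2,3,9,-6,3 for degrees 0…6.
[q^6] = 1·3 + 1·3 + 1·3 = 9.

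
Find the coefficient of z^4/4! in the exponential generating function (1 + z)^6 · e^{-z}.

37

The EGF product rule gives c_4 = Σ_{k_1+k_2=4} C(4; k_1,k_2) · ∏ g_i(k_i), where (1+z)^6 gives the falling factorial (6)_k; e^{-z} gives (-1)^k.
g_1(k) for k = 0…4: 1, 6, 30, 120, 360.
g_2(k) for k = 0…4: 1, -1, 1, -1, 1.
c_4 = Σ_k C(4,k)·g_1(k)·g_2(4−k) = 1·1·1 + 4·6·(-1) + 6·30·1 + 4·120·(-1) + 1·360·1 = 1 − 24 + 180 − 480 + 360 = 37.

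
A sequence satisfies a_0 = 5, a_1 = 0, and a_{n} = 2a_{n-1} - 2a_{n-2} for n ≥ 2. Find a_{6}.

The ordinary generating function has denominator 1 - 2y + 2y^2.
Iterating the recurrence: a_0,…,a_{6} = 5, 0, -10, -20, -20, 0, 40.

40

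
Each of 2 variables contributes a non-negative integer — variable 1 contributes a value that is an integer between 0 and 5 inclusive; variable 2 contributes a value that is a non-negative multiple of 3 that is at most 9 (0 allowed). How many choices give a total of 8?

The generating function for the choices is (1 + t + t² + t³ + t⁴ + t⁵)·(1 + t³ + t⁶ + t⁹); the count is [t⁸].
(1 + t + t² + t³ + t⁴ + t⁵) has coefficients 1,1,1,1,1,1 for degrees 0…5.
(1 + t³ + t⁶ + t⁹) has coefficients 1,0,0,1,0,0,1,0,0 for degrees 0…8.
[t⁸] = 1·0 + 1·0 + 1·1 + 1·0 + 1·0 + 1·1 = 2.

2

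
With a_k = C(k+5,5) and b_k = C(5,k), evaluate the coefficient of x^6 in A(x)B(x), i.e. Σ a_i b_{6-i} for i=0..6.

3653

Write out a_i and b_{6-i} for i = 0,…,6 and sum the products.
Σ = 1·0 + 6·1 + 21·5 + 56·10 + 126·10 + 252·5 + 462·1 = 3653.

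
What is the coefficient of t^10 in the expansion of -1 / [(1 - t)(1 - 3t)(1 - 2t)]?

Partial fractions give a closed form: a_n = (-1/2)·1^n + (-9/2)·3^n + (4)·2^n.
At n = 10: a_10 = -261625.

-261625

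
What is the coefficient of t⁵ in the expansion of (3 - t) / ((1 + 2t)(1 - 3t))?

Partial fractions give a closed form: a_n = (7/5)·(-2)^n + (8/5)·3^n.
At n = 5: a_5 = 344.

344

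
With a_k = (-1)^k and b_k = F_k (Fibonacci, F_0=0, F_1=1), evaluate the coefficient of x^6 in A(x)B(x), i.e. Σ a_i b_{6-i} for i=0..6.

4

The convolution is the t^6 coefficient of A(t)B(t).
Σ = 1·8 − 1·5 + 1·3 − 1·2 + 1·1 − 1·1 + 1·0 = 4.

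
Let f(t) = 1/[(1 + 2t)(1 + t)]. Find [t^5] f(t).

-63

The denominator gives the recurrence a_n = −3a_(n−1) − 2a_(n−2) for n ≥ 2; the numerator fixes a_0 = 1, a_1 = -3.
Iterating: 1, -3, 7, -15, 31, -63, so a_5 = -63.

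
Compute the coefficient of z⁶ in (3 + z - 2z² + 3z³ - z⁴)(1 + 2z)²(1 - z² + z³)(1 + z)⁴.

63

(3 + z - 2z² + 3z³ - z⁴) has coefficients 3,1,-2,3,-1 for degrees 0…4.
(1 + 2z)² has coefficients 1,4,4,0,0,0,0 for degrees 0…6.
Multiplying by (1 - z² + z³) gives running coefficients 1,4,3,-3,0,4,0 for degrees 0…6.
Finally multiplying by (1 + z)⁴, the product of all factors after the first has coefficients 1,8,25,37,23,2,7 for degrees 0…6.
[z⁶] = 3·7 + 1·2 − 2·23 + 3·37 − 1·25 = 63.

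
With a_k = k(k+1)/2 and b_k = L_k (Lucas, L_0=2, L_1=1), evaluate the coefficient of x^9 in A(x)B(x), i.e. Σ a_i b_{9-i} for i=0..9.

751

Write out a_i and b_{9-i} for i = 0,…,9 and sum the products.
Σ = 0·76 + 1·47 + 3·29 + 6·18 + 10·11 + 15·7 + 21·4 + 28·3 + 36·1 + 45·2 = 751.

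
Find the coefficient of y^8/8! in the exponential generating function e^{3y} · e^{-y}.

The EGF product rule gives c_8 = Σ_{k_1+k_2=8} C(8; k_1,k_2) · ∏ g_i(k_i), where e^{3y} gives (3)^k; e^{-y} gives (-1)^k.
g_1(k) for k = 0…8: 1, 3, 9, 27, 81, 243, 729, 2187, 6561.
g_2(k) for k = 0…8: 1, -1, 1, -1, 1, -1, 1, -1, 1.
c_8 = Σ_k C(8,k)·g_1(k)·g_2(8−k) = 1·1·1 + 8·3·(-1) + 28·9·1 + 56·27·(-1) + 70·81·1 + 56·243·(-1) + 28·729·1 + 8·2187·(-1) + 1·6561·1 = 1 − 24 + 252 − 1512 + 5670 − 13608 + 20412 − 17496 + 6561 = 256.

256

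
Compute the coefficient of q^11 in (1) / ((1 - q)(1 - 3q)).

Partial fractions give a closed form: a_n = (-1/2)·1^n + (3/2)·3^n.
At n = 11: a_11 = 265720.

265720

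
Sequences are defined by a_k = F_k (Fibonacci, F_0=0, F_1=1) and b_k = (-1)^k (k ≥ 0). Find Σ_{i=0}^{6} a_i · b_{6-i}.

4

Write out a_i and b_{6-i} for i = 0,…,6 and sum the products.
Σ = 0·1 + 1·(-1) + 1·1 + 2·(-1) + 3·1 + 5·(-1) + 8·1 = 4.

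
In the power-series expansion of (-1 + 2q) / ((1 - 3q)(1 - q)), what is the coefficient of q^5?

-122

The denominator gives the recurrence a_n = 4a_(n−1) − 3a_(n−2) for n ≥ 2; the numerator fixes a_0 = -1, a_1 = -2.
Iterating: -1, -2, -5, -14, -41, -122, so a_5 = -122.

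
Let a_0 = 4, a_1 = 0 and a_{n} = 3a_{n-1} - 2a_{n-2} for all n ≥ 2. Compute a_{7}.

The ordinary generating function has denominator 1 - 3t + 2t^2.
Iterating the recurrence: a_0,…,a_{7} = 4, 0, -8, -24, -56, -120, -248, -504.

-504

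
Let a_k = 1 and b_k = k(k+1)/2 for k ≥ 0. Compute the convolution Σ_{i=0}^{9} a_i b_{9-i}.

165

Write out a_i and b_{9-i} for i = 0,…,9 and sum the products.
Σ = 1·45 + 1·36 + 1·28 + 1·21 + 1·15 + 1·10 + 1·6 + 1·3 + 1·1 + 1·0 = 165.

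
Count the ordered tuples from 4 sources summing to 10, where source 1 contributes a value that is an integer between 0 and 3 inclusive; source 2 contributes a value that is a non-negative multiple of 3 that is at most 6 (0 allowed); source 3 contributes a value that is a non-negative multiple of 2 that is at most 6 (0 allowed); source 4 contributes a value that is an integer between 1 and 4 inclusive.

The generating function for the choices is (1 + q + q^2 + q^3)·(1 + q^3 + q^6)·(1 + q^2 + q^4 + q^6)·(q + q^2 + q^3 + q^4); the count is [q^10].
(1 + q + q^2 + q^3) has coefficients 1,1,1,1 for degrees 0…3.
(1 + q^3 + q^6) has coefficients 1,0,0,1,0,0,1,0,0,0,0 for degrees 0…10.
Multiplying by (1 + q^2 + q^4 + q^6) gives running coefficients 1,0,1,1,1,1,2,1,1,1,1 for degrees 0…10.
Finally multiplying by (q + q^2 + q^3 + q^4), the product of all factors after the first has coefficients 0,1,1,2,3,3,4,5,5,5,5 for degrees 0…10.
[q^10] = 1·5 + 1·5 + 1·5 + 1·5 = 20.

20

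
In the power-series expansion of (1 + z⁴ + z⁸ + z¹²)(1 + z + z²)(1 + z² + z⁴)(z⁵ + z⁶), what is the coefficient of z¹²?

(1 + z⁴ + z⁸ + z¹²) has coefficients 1,0,0,0,1,0,0,0,1,0,0,0,1 for degrees 0…12.
(1 + z + z²) has coefficients 1,1,1,0,0,0,0,0,0,0,0,0,0 for degrees 0…12.
Multiplying by (1 + z² + z⁴) gives running coefficients 1,1,2,1,2,1,1,0,0,0,0,0,0 for degrees 0…12.
Finally multiplying by (z⁵ + z⁶), the product of all factors after the first has coefficients 0,0,0,0,0,1,2,3,3,3,3,2,1 for degrees 0…12.
[z¹²] = 1·1 + 1·3 + 1·0 + 1·0 = 4.

4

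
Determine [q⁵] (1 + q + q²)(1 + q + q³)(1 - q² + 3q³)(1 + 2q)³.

(1 + q + q²) has coefficients 1,1,1 for degrees 0…2.
(1 + q + q³) has coefficients 1,1,0,1,0,0 for degrees 0…5.
Multiplying by (1 - q² + 3q³) gives running coefficients 1,1,-1,3,3,-1 for degrees 0…5.
Finally multiplying by (1 + 2q)³, the product of all factors after the first has coefficients 1,7,17,17,17,45 for degrees 0…5.
[q⁵] = 1·45 + 1·17 + 1·17 = 79.

79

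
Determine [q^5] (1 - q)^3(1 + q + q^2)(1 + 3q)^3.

(1 - q)^3 has coefficients 1,-3,3,-1 for degrees 0…3.
(1 + q + q^2) has coefficients 1,1,1,0,0,0 for degrees 0…5.
Finally multiplying by (1 + 3q)^3, the product of all factors after the first has coefficients 1,10,37,63,54,27 for degrees 0…5.
[q^5] = 1·27 − 3·54 + 3·63 − 1·37 = 17.

17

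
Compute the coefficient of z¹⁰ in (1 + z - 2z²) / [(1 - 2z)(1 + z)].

The denominator gives the recurrence a_n = a_(n−1) + 2a_(n−2) for n ≥ 3; the numerator fixes a_0 = 1, a_1 = 2, a_2 = 2.
Iterating: 1, 2, 2, 6, 10, 22, 42, 86, 170, 342, 682, so a_10 = 682.

682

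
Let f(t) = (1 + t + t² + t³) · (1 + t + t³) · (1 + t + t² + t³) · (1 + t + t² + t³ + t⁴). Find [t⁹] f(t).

22

(1 + t + t² + t³) has coefficients 1,1,1,1 for degrees 0…3.
(1 + t + t³) has coefficients 1,1,0,1,0,0,0,0,0,0 for degrees 0…9.
Multiplying by (1 + t + t² + t³) gives running coefficients 1,2,2,3,2,1,1,0,0,0 for degrees 0…9.
Finally multiplying by (1 + t + t² + t³ + t⁴), the product of all factors after the first has coefficients 1,3,5,8,10,10,9,7,4,2 for degrees 0…9.
[t⁹] = 1·2 + 1·4 + 1·7 + 1·9 = 22.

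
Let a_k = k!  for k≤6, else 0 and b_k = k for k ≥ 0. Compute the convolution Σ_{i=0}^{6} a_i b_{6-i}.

205

The convolution is the x^6 coefficient of A(x)B(x).
Σ = 1·6 + 1·5 + 2·4 + 6·3 + 24·2 + 120·1 + 720·0 = 205.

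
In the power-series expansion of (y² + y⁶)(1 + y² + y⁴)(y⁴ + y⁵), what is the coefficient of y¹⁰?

2

(y² + y⁶) has coefficients 0,0,1,0,0,0,1 for degrees 0…6.
(1 + y² + y⁴) has coefficients 1,0,1,0,1,0,0,0,0,0,0 for degrees 0…10.
Finally multiplying by (y⁴ + y⁵), the product of all factors after the first has coefficients 0,0,0,0,1,1,1,1,1,1,0 for degrees 0…10.
[y¹⁰] = 1·1 + 1·1 = 2.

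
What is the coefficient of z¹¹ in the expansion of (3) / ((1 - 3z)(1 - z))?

797160

Partial fractions give a closed form: a_n = (9/2)·3^n + (-3/2)·1^n.
At n = 11: a_11 = 797160.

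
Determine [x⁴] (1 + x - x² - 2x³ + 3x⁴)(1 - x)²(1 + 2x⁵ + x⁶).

6

(1 + x - x² - 2x³ + 3x⁴) has coefficients 1,1,-1,-2,3 for degrees 0…4.
(1 - x)² has coefficients 1,-2,1,0,0 for degrees 0…4.
Finally multiplying by (1 + 2x⁵ + x⁶), the product of all factors after the first has coefficients 1,-2,1,0,0 for degrees 0…4.
[x⁴] = 1·0 + 1·0 − 1·1 − 2·(-2) + 3·1 = 6.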